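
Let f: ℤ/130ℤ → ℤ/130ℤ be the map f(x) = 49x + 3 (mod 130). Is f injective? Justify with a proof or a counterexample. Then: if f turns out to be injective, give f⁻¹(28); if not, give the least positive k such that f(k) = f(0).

Recall: f is injective when f(u) = f(v) forces u = v.
If f(u) = f(v), then 49u ≡ 49v (mod 130). Because gcd(49, 130) = 1, we may cancel 49 to get u ≡ v (mod 130).
Hence f is injective.
We now compute 49⁻¹ mod 130 explicitly. Euclid's algorithm: 130 = 2·49 + 32, 49 = 1·32 + 17, 32 = 1·17 + 15, 17 = 1·15 + 2, 15 = 7·2 + 1; back-substituting gives 1 = 69·49 − 26·130, so 49⁻¹ ≡ 69 (mod 130).
Since f is injective, we find f⁻¹(28): we need 49x ≡ 28 − 3 ≡ 25 (mod 130). Using 49⁻¹ = 69: x ≡ 69·25 = 1725 = 13·130 + 35, so x = 35.
Check: f(35) = 49·35 + 3 = 1718 = 13·130 + 28 ≡ 28 (mod 130).

35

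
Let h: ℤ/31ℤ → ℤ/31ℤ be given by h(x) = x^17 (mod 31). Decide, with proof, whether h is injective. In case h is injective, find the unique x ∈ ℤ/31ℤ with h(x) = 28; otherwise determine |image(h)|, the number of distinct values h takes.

20

Since 31 is prime, the nonzero elements of ℤ/31ℤ form a cyclic group of order 30.
As gcd(17, 30) = 1, raising to the 17th power is a bijection on this group: if a^17 ≡ b^17 then (ab^{−1})^17 = 1, and the only element of order dividing gcd(17, 30) = 1 is 1, so a = b.
With h(0) = 0 this makes h injective on all of ℤ/31ℤ, hence bijective (finite equal-size domain and codomain). In particular h is injective.
Since h is injective, we find the preimage of 28. The inverse of x ↦ x^17 on (ℤ/31ℤ)^× is x ↦ x^23, because 17·23 = 391 = 13·30 + 1 ≡ 1 (mod 30) and x^{30} = 1 for x ≠ 0 (Fermat). So h⁻¹(28) = 28^23 mod 31.
Repeated squaring mod 31: 28^1 ≡ 28, 28^2 ≡ 28² = 784 ≡ 9, 28^4 ≡ 9² = 81 ≡ 19, 28^8 ≡ 19² = 361 ≡ 20, 28^16 ≡ 20² = 400 ≡ 28. Since 23 = 16 + 4 + 2 + 1, 28^23 ≡ 28·19·9·28: 28·19 = 532 ≡ 5, then 5·9 = 45 ≡ 14, then 14·28 = 392 ≡ 20. So 28^23 ≡ 20 (mod 31).
Hence h⁻¹(28) = 20.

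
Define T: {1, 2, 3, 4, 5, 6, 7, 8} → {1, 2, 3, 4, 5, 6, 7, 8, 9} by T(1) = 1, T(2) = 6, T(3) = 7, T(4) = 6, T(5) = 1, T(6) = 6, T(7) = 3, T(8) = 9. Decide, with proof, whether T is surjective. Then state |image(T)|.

5

No element maps to 2, so T is not surjective.
The image of T is {1, 3, 6, 7, 9}, which has 5 elements.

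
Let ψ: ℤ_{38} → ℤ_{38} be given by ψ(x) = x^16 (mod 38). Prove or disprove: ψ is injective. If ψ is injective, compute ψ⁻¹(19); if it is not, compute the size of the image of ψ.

20

ψ(18): Repeated squaring mod 38: 18^1 ≡ 18, 18^2 ≡ 18² = 324 ≡ 20, 18^4 ≡ 20² = 400 ≡ 20, 18^8 ≡ 20² = 400 ≡ 20, 18^16 ≡ 20² = 400 ≡ 20. So 18^16 ≡ 20 (mod 38).
ψ(20): Repeated squaring mod 38: 20^1 ≡ 20, 20^2 ≡ 20² = 400 ≡ 20, 20^4 ≡ 20² = 400 ≡ 20, 20^8 ≡ 20² = 400 ≡ 20, 20^16 ≡ 20² = 400 ≡ 20. So 20^16 ≡ 20 (mod 38).
So ψ(18) = ψ(20) = 20 while 18 ≠ 20, hence ψ is not injective.
Since ψ is not injective, we determine |image(ψ)|. Computing x^16 mod 38 for each x (by repeated squaring, reducing mod 38 at every step), the values ψ(0), ψ(1), …, ψ(37) are: 0, 1, 24, 17, 6, 35, 28, 7, 30, 23, 4, 11, 26, 9, 16, 25, 36, 5, 20, 19, 20, 5, 36, 25, 16, 9, 26, 11, 4, 23, 30, 7, 28, 35, 6, 17, 24, 1.
The distinct values are {0, 1, 4, 5, 6, 7, 9, 11, 16, 17, 19, 20, 23, 24, 25, 26, 28, 30, 35, 36}; there are 20 of them.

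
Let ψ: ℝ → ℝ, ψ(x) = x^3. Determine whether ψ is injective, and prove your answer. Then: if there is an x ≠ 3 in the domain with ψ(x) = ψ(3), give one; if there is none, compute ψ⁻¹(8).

2

On ℝ, x ↦ x^3 is strictly increasing (since 3 is odd), so ψ(x_1) = ψ(x_2) forces x_1 = x_2. Thus ψ is injective.
Since x ↦ x^3 is strictly increasing on ℝ, it is injective there, so no x ≠ 3 in the domain has ψ(x) = ψ(3). We therefore compute ψ⁻¹(8) = 8^{1/3} = 2 (indeed 2^3 = 8).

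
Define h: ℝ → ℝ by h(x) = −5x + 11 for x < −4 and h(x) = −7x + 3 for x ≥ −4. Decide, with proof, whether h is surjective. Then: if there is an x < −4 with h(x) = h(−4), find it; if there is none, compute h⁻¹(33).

Both pieces are strictly decreasing (slopes −5 and −7), so each is injective on its own interval.
The left piece maps (−∞, −4) onto (31, ∞); the right piece maps [−4, ∞) onto (−∞, 31].
These images together cover ℝ, so h is surjective.
Because the two images are disjoint, no x < −4 has h(x) = h(−4), so we compute h⁻¹(33): 33 lies in (31, ∞), so solve −5x + 11 = 33: x = (33 − 11)/(−5) = −22/5.

-22/5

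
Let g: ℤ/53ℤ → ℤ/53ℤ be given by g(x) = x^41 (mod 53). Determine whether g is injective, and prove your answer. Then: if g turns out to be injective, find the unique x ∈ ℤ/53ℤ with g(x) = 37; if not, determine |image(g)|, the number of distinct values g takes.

Since 53 is prime, the nonzero elements of ℤ/53ℤ form a cyclic group of order 52.
As gcd(41, 52) = 1, raising to the 41st power is a bijection on this group: if a^41 ≡ b^41 then (ab^{−1})^41 = 1, and the only element of order dividing gcd(41, 52) = 1 is 1, so a = b.
With g(0) = 0 this makes g injective on all of ℤ/53ℤ, hence bijective (finite equal-size domain and codomain). In particular g is injective.
Since g is injective, we find the preimage of 37. The inverse of x ↦ x^41 on (ℤ/53ℤ)^× is x ↦ x^33, because 41·33 = 1353 = 26·52 + 1 ≡ 1 (mod 52) and x^{52} = 1 for x ≠ 0 (Fermat). So g⁻¹(37) = 37^33 mod 53.
Repeated squaring mod 53: 37^1 ≡ 37, 37^2 ≡ 37² = 1369 ≡ 44, 37^4 ≡ 44² = 1936 ≡ 28, 37^8 ≡ 28² = 784 ≡ 42, 37^16 ≡ 42² = 1764 ≡ 15, 37^32 ≡ 15² = 225 ≡ 13. Since 33 = 32 + 1, 37^33 ≡ 13·37: 13·37 = 481 ≡ 4. So 37^33 ≡ 4 (mod 53).
Hence g⁻¹(37) = 4.

4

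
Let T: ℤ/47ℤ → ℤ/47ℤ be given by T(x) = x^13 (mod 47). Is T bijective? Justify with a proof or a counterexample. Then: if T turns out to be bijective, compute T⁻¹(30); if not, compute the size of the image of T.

Since 47 is prime, the nonzero elements of ℤ/47ℤ form a cyclic group of order 46.
As gcd(13, 46) = 1, raising to the 13th power is a bijection on this group: if u^13 ≡ v^13 then (uv^{−1})^13 = 1, and the only element of order dividing gcd(13, 46) = 1 is 1, so u = v.
With T(0) = 0 this makes T injective on all of ℤ/47ℤ, hence bijective (finite equal-size domain and codomain). In particular T is bijective.
Since T is bijective, we find the preimage of 30. The inverse of x ↦ x^13 on (ℤ/47ℤ)^× is x ↦ x^39, because 13·39 = 507 = 11·46 + 1 ≡ 1 (mod 46) and x^{46} = 1 for x ≠ 0 (Fermat). So T⁻¹(30) = 30^39 mod 47.
Repeated squaring mod 47: 30^1 ≡ 30, 30^2 ≡ 30² = 900 ≡ 7, 30^4 ≡ 7² = 49 ≡ 2, 30^8 ≡ 2² = 4, 30^16 ≡ 4² = 16, 30^32 ≡ 16² = 256 ≡ 21. Since 39 = 32 + 4 + 2 + 1, 30^39 ≡ 21·2·7·30: 21·2 = 42, then 42·7 = 294 ≡ 12, then 12·30 = 360 ≡ 31. So 30^39 ≡ 31 (mod 47).
Hence T⁻¹(30) = 31.

31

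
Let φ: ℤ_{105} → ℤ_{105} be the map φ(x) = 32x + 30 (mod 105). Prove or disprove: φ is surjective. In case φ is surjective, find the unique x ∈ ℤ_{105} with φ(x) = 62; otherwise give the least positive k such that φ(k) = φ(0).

Since gcd(32, 105) = 1, 32 is invertible modulo 105. Euclid's algorithm: 105 = 3·32 + 9, 32 = 3·9 + 5, 9 = 1·5 + 4, 5 = 1·4 + 1; back-substituting gives 1 = 23·32 − 7·105, so 32⁻¹ ≡ 23 (mod 105).
For any y ∈ ℤ_{105}, x = 23(y − 30) mod 105 satisfies φ(x) = 32·23(y − 30) + 30 ≡ y (since 32·23 ≡ 1 mod 105). So every y has a preimage.
So φ is surjective.
Since φ is surjective, we find φ⁻¹(62): we need 32x ≡ 62 − 30 ≡ 32 (mod 105). Using 32⁻¹ = 23: x ≡ 23·32 = 736 = 7·105 + 1, so x = 1.
Check: φ(1) = 32·1 + 30 = 62 ≡ 62 (mod 105).

1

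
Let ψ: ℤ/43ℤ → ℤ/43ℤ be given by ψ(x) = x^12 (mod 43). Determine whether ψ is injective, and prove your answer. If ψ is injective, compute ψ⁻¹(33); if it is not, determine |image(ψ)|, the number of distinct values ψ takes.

ψ(1) = 1^12 = 1.
ψ(6): Repeated squaring mod 43: 6^1 ≡ 6, 6^2 ≡ 6² = 36, 6^4 ≡ 36² = 1296 ≡ 6, 6^8 ≡ 6² = 36. Since 12 = 8 + 4, 6^12 ≡ 36·6: 36·6 = 216 ≡ 1. So 6^12 ≡ 1 (mod 43).
So ψ(1) = ψ(6) = 1 while 1 ≠ 6, thus ψ is not injective.
Since ψ is not injective, we determine |image(ψ)|. Computing x^12 mod 43 for each x (by repeated squaring, reducing mod 43 at every step), the values ψ(0), ψ(1), …, ψ(42) are: 0, 1, 11, 4, 35, 41, 1, 1, 41, 16, 21, 16, 11, 41, 11, 35, 21, 21, 4, 35, 16, 4, 4, 16, 35, 4, 21, 21, 35, 11, 41, 11, 16, 21, 16, 41, 1, 1, 41, 35, 4, 11, 1.
The distinct values are {0, 1, 4, 11, 16, 21, 35, 41}; there are 8 of them.

8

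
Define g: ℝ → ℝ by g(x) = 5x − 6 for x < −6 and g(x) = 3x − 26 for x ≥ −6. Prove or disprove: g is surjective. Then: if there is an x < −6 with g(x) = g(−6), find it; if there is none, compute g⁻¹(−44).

Both pieces are strictly increasing (slopes 5 and 3), so each is injective on its own interval.
The left piece maps (−∞, −6) onto (−∞, −36); the right piece maps [−6, ∞) onto [−44, ∞).
The union (−∞, −36) ∪ [−44, ∞) covers ℝ, so g is surjective.
For the follow-up: the images overlap, so an x < −6 with g(x) = g(−6) exists. g(−6) = −44; solving 5x − 6 = −44 for x < −6 gives x = (−44 + 6)/5 = −38/5.

-38/5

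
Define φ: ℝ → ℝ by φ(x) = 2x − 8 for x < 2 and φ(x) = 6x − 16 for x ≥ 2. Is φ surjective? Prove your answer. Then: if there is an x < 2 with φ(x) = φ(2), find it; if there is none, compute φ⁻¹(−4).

2

Both pieces are strictly increasing (slopes 2 and 6), so each is injective on its own interval.
The left piece maps (−∞, 2) onto (−∞, −4); the right piece maps [2, ∞) onto [−4, ∞).
These images together cover ℝ, so φ is surjective.
Because the two images are disjoint, no x < 2 has φ(x) = φ(2), so we compute φ⁻¹(−4): −4 lies in [−4, ∞), so solve 6x − 16 = −4: x = (−4 + 16)/6 = 2.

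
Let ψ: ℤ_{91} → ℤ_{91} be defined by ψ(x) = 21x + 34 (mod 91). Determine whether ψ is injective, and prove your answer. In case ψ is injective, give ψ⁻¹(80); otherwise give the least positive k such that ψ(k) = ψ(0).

Recall that ψ is injective when ψ(s) = ψ(t) forces s = t.
We have gcd(21, 91) = 7 > 1. Taking s = 0 and t = 13: ψ(0) = 34 and ψ(13) = 21·13 + 34 = 307 ≡ 34 (mod 91).
So ψ(0) = ψ(13) while 0 ≠ 13, thus ψ is not injective.
Since ψ is not injective, we find the least positive k with ψ(k) = ψ(0): this means 21k ≡ 0 (mod 91), i.e. 91 ∣ 21k. Since gcd(21, 91) = 7, dividing through by 7 this holds exactly when 13 ∣ 3k, and as gcd(3, 13) = 1, exactly when 13 ∣ k.
The smallest positive such k is 13.

13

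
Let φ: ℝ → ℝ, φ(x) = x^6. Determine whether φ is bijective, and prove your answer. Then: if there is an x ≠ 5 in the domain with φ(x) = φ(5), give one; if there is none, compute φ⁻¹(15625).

φ(5) = 15625 = (−5)^6 = φ(−5) (since 6 is even), with 5 ≠ −5. So φ is not injective, hence not bijective.
For the follow-up, such an x exists: taking x = −5 ∈ ℝ gives φ(−5) = 15625 = φ(5) with −5 ≠ 5.

-5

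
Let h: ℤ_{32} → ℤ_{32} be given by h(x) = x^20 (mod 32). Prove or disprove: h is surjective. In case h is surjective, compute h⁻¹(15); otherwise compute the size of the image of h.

3

h(0) = 0^20 = 0.
h(2): Repeated squaring mod 32: 2^1 ≡ 2, 2^2 ≡ 2² = 4, 2^4 ≡ 4² = 16, 2^8 ≡ 16² = 256 ≡ 0, 2^16 ≡ 0² = 0. Since 20 = 16 + 4, 2^20 ≡ 0·16: 0·16 = 0. So 2^20 ≡ 0 (mod 32).
So h(0) = h(2) = 0 while 0 ≠ 2, thus h is not injective.
A non-injective map from the 32-element set ℤ_{32} to itself takes at most 31 distinct values, so it cannot be surjective. Therefore h is not surjective.
Since h is not surjective, we determine |image(h)|. Computing x^20 mod 32 for each x (by repeated squaring, reducing mod 32 at every step), the values h(0), h(1), …, h(31) are: 0, 1, 0, 17, 0, 17, 0, 1, 0, 1, 0, 17, 0, 17, 0, 1, 0, 1, 0, 17, 0, 17, 0, 1, 0, 1, 0, 17, 0, 17, 0, 1.
The distinct values are {0, 1, 17}; there are 3 of them.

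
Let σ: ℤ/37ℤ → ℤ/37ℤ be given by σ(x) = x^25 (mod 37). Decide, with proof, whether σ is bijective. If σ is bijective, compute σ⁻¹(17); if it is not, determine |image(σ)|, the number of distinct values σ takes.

Since 37 is prime, the nonzero elements of ℤ/37ℤ form a cyclic group of order 36.
As gcd(25, 36) = 1, raising to the 25th power is a bijection on this group: if u^25 ≡ v^25 then (uv^{−1})^25 = 1, and the only element of order dividing gcd(25, 36) = 1 is 1, so u = v.
With σ(0) = 0 this makes σ injective on all of ℤ/37ℤ, hence bijective (finite equal-size domain and codomain). In particular σ is bijective.
Since σ is bijective, we find the preimage of 17. The inverse of x ↦ x^25 on (ℤ/37ℤ)^× is x ↦ x^13, because 25·13 = 325 = 9·36 + 1 ≡ 1 (mod 36) and x^{36} = 1 for x ≠ 0 (Fermat). So σ⁻¹(17) = 17^13 mod 37.
Repeated squaring mod 37: 17^1 ≡ 17, 17^2 ≡ 17² = 289 ≡ 30, 17^4 ≡ 30² = 900 ≡ 12, 17^8 ≡ 12² = 144 ≡ 33. Since 13 = 8 + 4 + 1, 17^13 ≡ 33·12·17: 33·12 = 396 ≡ 26, then 26·17 = 442 ≡ 35. So 17^13 ≡ 35 (mod 37).
Hence σ⁻¹(17) = 35.

35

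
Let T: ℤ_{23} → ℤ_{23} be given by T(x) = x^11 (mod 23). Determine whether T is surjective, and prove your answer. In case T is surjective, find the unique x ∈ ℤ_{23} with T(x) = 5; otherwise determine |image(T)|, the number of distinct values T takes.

3

T(1) = 1^11 = 1.
T(2): Repeated squaring mod 23: 2^1 ≡ 2, 2^2 ≡ 2² = 4, 2^4 ≡ 4² = 16, 2^8 ≡ 16² = 256 ≡ 3. Since 11 = 8 + 2 + 1, 2^11 ≡ 3·4·2: 3·4 = 12, then 12·2 = 24 ≡ 1. So 2^11 ≡ 1 (mod 23).
So T(1) = T(2) = 1 while 1 ≠ 2, so T is not injective.
A non-injective map from the 23-element set ℤ_{23} to itself takes at most 22 distinct values, so it cannot be surjective. Thus T is not surjective.
Since T is not surjective, we determine |image(T)|. Computing x^11 mod 23 for each x (by repeated squaring, reducing mod 23 at every step), the values T(0), T(1), …, T(22) are: 0, 1, 1, 1, 1, 22, 1, 22, 1, 1, 22, 22, 1, 1, 22, 22, 1, 22, 1, 22, 22, 22, 22.
The distinct values are {0, 1, 22}; there are 3 of them.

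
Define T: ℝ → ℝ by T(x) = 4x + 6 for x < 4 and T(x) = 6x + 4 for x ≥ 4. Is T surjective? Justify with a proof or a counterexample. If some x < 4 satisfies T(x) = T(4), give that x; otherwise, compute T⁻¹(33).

Both pieces are strictly increasing (slopes 4 and 6), so each is injective on its own interval.
The left piece maps (−∞, 4) onto (−∞, 22); the right piece maps [4, ∞) onto [28, ∞).
The union (−∞, 22) ∪ [28, ∞) omits the interval between 22 and 28; in particular 22 has no preimage. So T is not surjective.
Because the two images are disjoint, no x < 4 has T(x) = T(4), so we compute T⁻¹(33): 33 lies in [28, ∞), so solve 6x + 4 = 33: x = (33 − 4)/6 = 29/6.

29/6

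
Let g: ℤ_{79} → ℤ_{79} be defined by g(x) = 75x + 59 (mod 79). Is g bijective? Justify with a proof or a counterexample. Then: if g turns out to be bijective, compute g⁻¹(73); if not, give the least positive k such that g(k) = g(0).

Recall that injectivity means: for all x_1, x_2 in the domain, g(x_1) = g(x_2) implies x_1 = x_2.
If g(x_1) = g(x_2), then 75x_1 ≡ 75x_2 (mod 79). Because gcd(75, 79) = 1, we may cancel 75 to get x_1 ≡ x_2 (mod 79).
We now compute 75⁻¹ mod 79 explicitly. Euclid's algorithm: 79 = 1·75 + 4, 75 = 18·4 + 3, 4 = 1·3 + 1; back-substituting gives 1 = 59·75 − 56·79, so 75⁻¹ ≡ 59 (mod 79).
Then y ↦ 59(y − 59) is a two-sided inverse to g, so every y ∈ ℤ_{79} has a preimage.
Therefore g is bijective.
Since g is bijective, we find g⁻¹(73): we need 75x ≡ 73 − 59 ≡ 14 (mod 79). Using 75⁻¹ = 59: x ≡ 59·14 = 826 = 10·79 + 36, so x = 36.
Check: g(36) = 75·36 + 59 = 2759 = 34·79 + 73 ≡ 73 (mod 79).

36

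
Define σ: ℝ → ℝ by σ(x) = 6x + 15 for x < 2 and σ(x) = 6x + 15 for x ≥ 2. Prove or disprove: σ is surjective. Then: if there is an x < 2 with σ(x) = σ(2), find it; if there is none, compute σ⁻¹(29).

Both pieces are strictly increasing (slopes 6 and 6), so each is injective on its own interval.
The left piece maps (−∞, 2) onto (−∞, 27); the right piece maps [2, ∞) onto [27, ∞).
These images together cover ℝ, so σ is surjective.
Because the two images are disjoint, no x < 2 has σ(x) = σ(2), so we compute σ⁻¹(29): 29 lies in [27, ∞), so solve 6x + 15 = 29: x = (29 − 15)/6 = 7/3.

7/3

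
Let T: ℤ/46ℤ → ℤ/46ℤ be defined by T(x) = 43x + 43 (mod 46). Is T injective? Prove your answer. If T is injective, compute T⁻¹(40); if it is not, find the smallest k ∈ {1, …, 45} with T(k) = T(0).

If T(x_1) = T(x_2), then 43x_1 ≡ 43x_2 (mod 46). Because gcd(43, 46) = 1, we may cancel 43 to get x_1 ≡ x_2 (mod 46).
Hence T is injective.
We now compute 43⁻¹ mod 46 explicitly. Euclid's algorithm: 46 = 1·43 + 3, 43 = 14·3 + 1; back-substituting gives 1 = 15·43 − 14·46, so 43⁻¹ ≡ 15 (mod 46).
Since T is injective, we compute T⁻¹(40): solve 43x + 43 ≡ 40 (mod 46), i.e. 43x ≡ 43 (mod 46).
Multiplying by 43⁻¹ = 15 gives x ≡ 15·43 = 645 = 14·46 + 1 ≡ 1 (mod 46).
Check: T(1) = 43·1 + 43 = 86 = 1·46 + 40 ≡ 40 (mod 46).

1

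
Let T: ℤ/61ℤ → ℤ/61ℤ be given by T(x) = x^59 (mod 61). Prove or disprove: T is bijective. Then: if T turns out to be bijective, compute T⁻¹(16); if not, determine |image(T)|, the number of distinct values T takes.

42

Since 61 is prime, the nonzero elements of ℤ/61ℤ form a cyclic group of order 60.
As gcd(59, 60) = 1, raising to the 59th power is a bijection on this group: if s^59 ≡ t^59 then (st^{−1})^59 = 1, and the only element of order dividing gcd(59, 60) = 1 is 1, so s = t.
With T(0) = 0 this makes T injective on all of ℤ/61ℤ, hence bijective (finite equal-size domain and codomain). In particular T is bijective.
Since T is bijective, we find the preimage of 16. The inverse of x ↦ x^59 on (ℤ/61ℤ)^× is x ↦ x^59, because 59·59 = 3481 = 58·60 + 1 ≡ 1 (mod 60) and x^{60} = 1 for x ≠ 0 (Fermat). So T⁻¹(16) = 16^59 mod 61.
Repeated squaring mod 61: 16^1 ≡ 16, 16^2 ≡ 16² = 256 ≡ 12, 16^4 ≡ 12² = 144 ≡ 22, 16^8 ≡ 22² = 484 ≡ 57, 16^16 ≡ 57² = 3249 ≡ 16, 16^32 ≡ 16² = 256 ≡ 12. Since 59 = 32 + 16 + 8 + 2 + 1, 16^59 ≡ 12·16·57·12·16: 12·16 = 192 ≡ 9, then 9·57 = 513 ≡ 25, then 25·12 = 300 ≡ 56, then 56·16 = 896 ≡ 42. So 16^59 ≡ 42 (mod 61).
Hence T⁻¹(16) = 42.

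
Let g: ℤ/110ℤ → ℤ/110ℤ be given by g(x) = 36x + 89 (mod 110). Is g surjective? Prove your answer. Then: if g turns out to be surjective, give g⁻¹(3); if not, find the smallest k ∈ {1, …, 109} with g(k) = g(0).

Recall that g is surjective if every y in the codomain equals g(x) for some x in the domain.
Since gcd(36, 110) = 2, we have 36x ≡ 0 (mod 2) for all x, so g(x) ≡ 1 (mod 2).
But 0 ≢ 1 (mod 2), so 0 ∈ ℤ/110ℤ has no preimage. Thus g is not surjective.
Since g is not surjective, we find the least positive k with g(k) = g(0): this means 36k ≡ 0 (mod 110), i.e. 110 ∣ 36k. Since gcd(36, 110) = 2, dividing through by 2 this holds exactly when 55 ∣ 18k, and as gcd(18, 55) = 1, exactly when 55 ∣ k.
The smallest positive such k is 55.

55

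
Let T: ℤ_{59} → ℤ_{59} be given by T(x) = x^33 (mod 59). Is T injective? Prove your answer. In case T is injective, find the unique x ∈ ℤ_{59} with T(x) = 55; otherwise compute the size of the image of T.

Since 59 is prime, the nonzero elements of ℤ_{59} form a cyclic group of order 58.
As gcd(33, 58) = 1, raising to the 33rd power is a bijection on this group: if a^33 ≡ b^33 then (ab^{−1})^33 = 1, and the only element of order dividing gcd(33, 58) = 1 is 1, so a = b.
With T(0) = 0 this makes T injective on all of ℤ_{59}, hence bijective (finite equal-size domain and codomain). In particular T is injective.
Since T is injective, we find the preimage of 55. The inverse of x ↦ x^33 on (ℤ_{59})^× is x ↦ x^51, because 33·51 = 1683 = 29·58 + 1 ≡ 1 (mod 58) and x^{58} = 1 for x ≠ 0 (Fermat). So T⁻¹(55) = 55^51 mod 59.
Repeated squaring mod 59: 55^1 ≡ 55, 55^2 ≡ 55² = 3025 ≡ 16, 55^4 ≡ 16² = 256 ≡ 20, 55^8 ≡ 20² = 400 ≡ 46, 55^16 ≡ 46² = 2116 ≡ 51, 55^32 ≡ 51² = 2601 ≡ 5. Since 51 = 32 + 16 + 2 + 1, 55^51 ≡ 5·51·16·55: 5·51 = 255 ≡ 19, then 19·16 = 304 ≡ 9, then 9·55 = 495 ≡ 23. So 55^51 ≡ 23 (mod 59).
Hence T⁻¹(55) = 23.

23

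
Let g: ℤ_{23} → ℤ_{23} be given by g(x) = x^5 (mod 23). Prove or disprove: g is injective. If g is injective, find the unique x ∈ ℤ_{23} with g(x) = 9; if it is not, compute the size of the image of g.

2

Since 23 is prime, the nonzero elements of ℤ_{23} form a cyclic group of order 22.
As gcd(5, 22) = 1, raising to the 5th power is a bijection on this group: if a^5 ≡ b^5 then (ab^{−1})^5 = 1, and the only element of order dividing gcd(5, 22) = 1 is 1, so a = b.
With g(0) = 0 this makes g injective on all of ℤ_{23}, hence bijective (finite equal-size domain and codomain). In particular g is injective.
Since g is injective, we find the preimage of 9. The inverse of x ↦ x^5 on (ℤ_{23})^× is x ↦ x^9, because 5·9 = 45 = 2·22 + 1 ≡ 1 (mod 22) and x^{22} = 1 for x ≠ 0 (Fermat). So g⁻¹(9) = 9^9 mod 23.
Repeated squaring mod 23: 9^1 ≡ 9, 9^2 ≡ 9² = 81 ≡ 12, 9^4 ≡ 12² = 144 ≡ 6, 9^8 ≡ 6² = 36 ≡ 13. Since 9 = 8 + 1, 9^9 ≡ 13·9: 13·9 = 117 ≡ 2. So 9^9 ≡ 2 (mod 23).
Hence g⁻¹(9) = 2.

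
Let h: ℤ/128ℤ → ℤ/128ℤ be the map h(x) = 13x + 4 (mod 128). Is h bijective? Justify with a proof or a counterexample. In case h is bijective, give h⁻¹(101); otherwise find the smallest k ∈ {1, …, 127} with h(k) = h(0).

37

Suppose h(u) = h(v) in ℤ/128ℤ. Then 13u + 4 ≡ 13v + 4 (mod 128), thus 13(u − v) ≡ 0 (mod 128).
Since gcd(13, 128) = 1, 13 is invertible modulo 128, hence u − v ≡ 0 (mod 128), i.e. u = v.
We now compute 13⁻¹ mod 128 explicitly. Euclid's algorithm: 128 = 9·13 + 11, 13 = 1·11 + 2, 11 = 5·2 + 1; back-substituting gives 1 = 69·13 − 7·128, so 13⁻¹ ≡ 69 (mod 128).
Then y ↦ 69(y − 4) is a two-sided inverse to h, so every y ∈ ℤ/128ℤ has a preimage.
Hence h is bijective.
Since h is bijective, we compute h⁻¹(101): solve 13x + 4 ≡ 101 (mod 128), i.e. 13x ≡ 97 (mod 128).
Multiplying by 13⁻¹ = 69 gives x ≡ 69·97 = 6693 = 52·128 + 37 ≡ 37 (mod 128).
Check: h(37) = 13·37 + 4 = 485 = 3·128 + 101 ≡ 101 (mod 128).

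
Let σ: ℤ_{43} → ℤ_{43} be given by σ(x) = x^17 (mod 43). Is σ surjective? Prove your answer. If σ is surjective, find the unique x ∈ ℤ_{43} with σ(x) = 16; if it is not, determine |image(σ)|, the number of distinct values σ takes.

21

Since 43 is prime, the nonzero elements of ℤ_{43} form a cyclic group of order 42.
As gcd(17, 42) = 1, raising to the 17th power is a bijection on this group: if a^17 ≡ b^17 then (ab^{−1})^17 = 1, and the only element of order dividing gcd(17, 42) = 1 is 1, so a = b.
With σ(0) = 0 this makes σ injective on all of ℤ_{43}, hence bijective (finite equal-size domain and codomain). In particular σ is surjective.
Since σ is surjective, we find the preimage of 16. The inverse of x ↦ x^17 on (ℤ_{43})^× is x ↦ x^5, because 17·5 = 85 = 2·42 + 1 ≡ 1 (mod 42) and x^{42} = 1 for x ≠ 0 (Fermat). So σ⁻¹(16) = 16^5 mod 43.
Repeated squaring mod 43: 16^1 ≡ 16, 16^2 ≡ 16² = 256 ≡ 41, 16^4 ≡ 41² = 1681 ≡ 4. Since 5 = 4 + 1, 16^5 ≡ 4·16: 4·16 = 64 ≡ 21. So 16^5 ≡ 21 (mod 43).
Hence σ⁻¹(16) = 21.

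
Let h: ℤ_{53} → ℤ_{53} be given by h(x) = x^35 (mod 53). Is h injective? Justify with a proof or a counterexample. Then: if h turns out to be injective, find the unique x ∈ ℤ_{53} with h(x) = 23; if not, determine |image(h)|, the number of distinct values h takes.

30

Since 53 is prime, the nonzero elements of ℤ_{53} form a cyclic group of order 52.
As gcd(35, 52) = 1, raising to the 35th power is a bijection on this group: if a^35 ≡ b^35 then (ab^{−1})^35 = 1, and the only element of order dividing gcd(35, 52) = 1 is 1, so a = b.
With h(0) = 0 this makes h injective on all of ℤ_{53}, hence bijective (finite equal-size domain and codomain). In particular h is injective.
Since h is injective, we find the preimage of 23. The inverse of x ↦ x^35 on (ℤ_{53})^× is x ↦ x^3, because 35·3 = 105 = 2·52 + 1 ≡ 1 (mod 52) and x^{52} = 1 for x ≠ 0 (Fermat). So h⁻¹(23) = 23^3 mod 53.
Repeated squaring mod 53: 23^1 ≡ 23, 23^2 ≡ 23² = 529 ≡ 52. Since 3 = 2 + 1, 23^3 ≡ 52·23: 52·23 = 1196 ≡ 30. So 23^3 ≡ 30 (mod 53).
Hence h⁻¹(23) = 30.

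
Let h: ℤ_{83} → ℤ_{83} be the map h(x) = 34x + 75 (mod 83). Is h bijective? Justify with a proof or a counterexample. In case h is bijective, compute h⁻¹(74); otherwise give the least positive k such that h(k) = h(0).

61

Recall: h is injective when h(x_1) = h(x_2) forces x_1 = x_2.
If h(x_1) = h(x_2), then 34x_1 ≡ 34x_2 (mod 83). Because gcd(34, 83) = 1, we may cancel 34 to get x_1 ≡ x_2 (mod 83).
We now compute 34⁻¹ mod 83 explicitly. Euclid's algorithm: 83 = 2·34 + 15, 34 = 2·15 + 4, 15 = 3·4 + 3, 4 = 1·3 + 1; back-substituting gives 1 = 22·34 − 9·83, so 34⁻¹ ≡ 22 (mod 83).
For any y ∈ ℤ_{83}, x = 22(y − 75) mod 83 satisfies h(x) = 34·22(y − 75) + 75 ≡ y (since 34·22 ≡ 1 mod 83). So every y has a preimage.
Thus h is bijective.
Since h is bijective, we compute h⁻¹(74): solve 34x + 75 ≡ 74 (mod 83), i.e. 34x ≡ 82 (mod 83).
Multiplying by 34⁻¹ = 22 gives x ≡ 22·82 = 1804 = 21·83 + 61 ≡ 61 (mod 83).
Check: h(61) = 34·61 + 75 = 2149 = 25·83 + 74 ≡ 74 (mod 83).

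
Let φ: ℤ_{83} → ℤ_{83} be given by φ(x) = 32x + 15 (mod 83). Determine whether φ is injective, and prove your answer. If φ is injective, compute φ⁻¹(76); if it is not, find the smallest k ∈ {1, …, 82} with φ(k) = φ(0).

By definition, injectivity means: for all a, b in the domain, φ(a) = φ(b) implies a = b.
Suppose φ(a) = φ(b) in ℤ_{83}. Then 32a + 15 ≡ 32b + 15 (mod 83), so 32(a − b) ≡ 0 (mod 83).
Since gcd(32, 83) = 1, 32 is invertible modulo 83, hence a − b ≡ 0 (mod 83), i.e. a = b.
Therefore φ is injective.
We now compute 32⁻¹ mod 83 explicitly. Euclid's algorithm: 83 = 2·32 + 19, 32 = 1·19 + 13, 19 = 1·13 + 6, 13 = 2·6 + 1; back-substituting gives 1 = 13·32 − 5·83, so 32⁻¹ ≡ 13 (mod 83).
Since φ is injective, we compute φ⁻¹(76): solve 32x + 15 ≡ 76 (mod 83), i.e. 32x ≡ 61 (mod 83).
Multiplying by 32⁻¹ = 13 gives x ≡ 13·61 = 793 = 9·83 + 46 ≡ 46 (mod 83).
Check: φ(46) = 32·46 + 15 = 1487 = 17·83 + 76 ≡ 76 (mod 83).

46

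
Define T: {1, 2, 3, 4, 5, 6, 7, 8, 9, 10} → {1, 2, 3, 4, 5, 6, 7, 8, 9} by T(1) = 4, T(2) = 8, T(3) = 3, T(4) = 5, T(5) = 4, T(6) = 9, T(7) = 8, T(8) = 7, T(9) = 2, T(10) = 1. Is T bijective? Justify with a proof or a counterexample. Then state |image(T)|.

T(1) = 4 = T(5) with 1 ≠ 5, so T is not injective, hence not bijective.
The image of T is {1, 2, 3, 4, 5, 7, 8, 9}, which has 8 elements.

8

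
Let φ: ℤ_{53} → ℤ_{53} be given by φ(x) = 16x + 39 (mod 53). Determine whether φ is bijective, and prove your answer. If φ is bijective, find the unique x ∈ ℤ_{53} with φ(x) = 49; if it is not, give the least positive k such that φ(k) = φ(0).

If φ(s) = φ(t), then 16s ≡ 16t (mod 53). Because gcd(16, 53) = 1, we may cancel 16 to get s ≡ t (mod 53).
We now compute 16⁻¹ mod 53 explicitly. Euclid's algorithm: 53 = 3·16 + 5, 16 = 3·5 + 1; back-substituting gives 1 = 10·16 − 3·53, so 16⁻¹ ≡ 10 (mod 53).
Then y ↦ 10(y − 39) is a two-sided inverse to φ, so every y ∈ ℤ_{53} has a preimage.
Hence φ is bijective.
Since φ is bijective, we compute φ⁻¹(49): solve 16x + 39 ≡ 49 (mod 53), i.e. 16x ≡ 10 (mod 53).
Multiplying by 16⁻¹ = 10 gives x ≡ 10·10 = 100 = 1·53 + 47 ≡ 47 (mod 53).
Check: φ(47) = 16·47 + 39 = 791 = 14·53 + 49 ≡ 49 (mod 53).

47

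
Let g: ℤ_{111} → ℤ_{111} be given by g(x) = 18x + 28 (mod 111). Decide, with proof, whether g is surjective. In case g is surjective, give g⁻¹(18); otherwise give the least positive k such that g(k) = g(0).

Since gcd(18, 111) = 3, we have 18x ≡ 0 (mod 3) for all x, so g(x) ≡ 1 (mod 3).
But 0 ≢ 1 (mod 3), so 0 ∈ ℤ_{111} has no preimage. Hence g is not surjective.
Since g is not surjective, we find the least positive k with g(k) = g(0): this means 18k ≡ 0 (mod 111), i.e. 111 ∣ 18k. Since gcd(18, 111) = 3, dividing through by 3 this holds exactly when 37 ∣ 6k, and as gcd(6, 37) = 1, exactly when 37 ∣ k.
The smallest positive such k is 37.

37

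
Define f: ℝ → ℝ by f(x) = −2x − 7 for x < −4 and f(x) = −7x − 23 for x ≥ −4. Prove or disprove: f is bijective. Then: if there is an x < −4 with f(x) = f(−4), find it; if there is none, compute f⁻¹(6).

Both pieces are strictly decreasing (slopes −2 and −7), so each is injective on its own interval.
The left piece maps (−∞, −4) onto (1, ∞); the right piece maps [−4, ∞) onto (−∞, 5].
These images overlap. In particular f(−4) = 5 (right piece), and solving −2x − 7 = 5 on the left piece gives x = −6 < −4.
So f(−6) = f(−4) with −6 ≠ −4, and f is not injective, hence not bijective. This x = −6 is the requested value below −4.

-6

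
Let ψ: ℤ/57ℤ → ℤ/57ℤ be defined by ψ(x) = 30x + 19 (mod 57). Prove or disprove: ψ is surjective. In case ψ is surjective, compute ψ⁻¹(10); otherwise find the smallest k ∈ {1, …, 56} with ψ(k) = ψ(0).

By definition, surjectivity means every element of the codomain has a preimage under ψ.
Since gcd(30, 57) = 3, we have 30x ≡ 0 (mod 3) for all x, so ψ(x) ≡ 1 (mod 3).
But 0 ≢ 1 (mod 3), so 0 ∈ ℤ/57ℤ has no preimage. Therefore ψ is not surjective.
Since ψ is not surjective, we find the least positive k with ψ(k) = ψ(0): this means 30k ≡ 0 (mod 57), i.e. 57 ∣ 30k. Since gcd(30, 57) = 3, dividing through by 3 this holds exactly when 19 ∣ 10k, and as gcd(10, 19) = 1, exactly when 19 ∣ k.
The smallest positive such k is 19.

19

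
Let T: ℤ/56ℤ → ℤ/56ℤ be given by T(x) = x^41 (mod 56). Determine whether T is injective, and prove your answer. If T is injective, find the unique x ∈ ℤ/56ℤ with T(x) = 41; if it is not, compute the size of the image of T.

35

T(0) = 0^41 = 0.
T(14): Repeated squaring mod 56: 14^1 ≡ 14, 14^2 ≡ 14² = 196 ≡ 28, 14^4 ≡ 28² = 784 ≡ 0, 14^8 ≡ 0² = 0, 14^16 ≡ 0² = 0, 14^32 ≡ 0² = 0. Since 41 = 32 + 8 + 1, 14^41 ≡ 0·0·14: 0·0 = 0, then 0·14 = 0. So 14^41 ≡ 0 (mod 56).
So T(0) = T(14) = 0 while 0 ≠ 14, hence T is not injective.
Since T is not injective, we determine |image(T)|. Computing x^41 mod 56 for each x (by repeated squaring, reducing mod 56 at every step), the values T(0), T(1), …, T(55) are: 0, 1, 32, 19, 16, 45, 48, 7, 8, 25, 40, 51, 24, 13, 0, 15, 32, 33, 16, 3, 48, 21, 8, 39, 40, 9, 24, 27, 0, 29, 32, 47, 16, 17, 48, 35, 8, 53, 40, 23, 24, 41, 0, 43, 32, 5, 16, 31, 48, 49, 8, 11, 40, 37, 24, 55.
The distinct values are {0, 1, 3, 5, 7, 8, 9, 11, 13, 15, 16, 17, 19, 21, 23, 24, 25, 27, 29, 31, 32, 33, 35, 37, 39, 40, 41, 43, 45, 47, 48, 49, 51, 53, 55}; there are 35 of them.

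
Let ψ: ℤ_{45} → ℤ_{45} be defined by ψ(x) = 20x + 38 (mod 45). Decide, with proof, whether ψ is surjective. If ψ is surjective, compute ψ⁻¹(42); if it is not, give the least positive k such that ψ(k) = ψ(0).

9

Recall: surjectivity means every element of the codomain has a preimage under ψ.
Since gcd(20, 45) = 5, we have 20x ≡ 0 (mod 5) for all x, so ψ(x) ≡ 3 (mod 5).
But 0 ≢ 3 (mod 5), so 0 ∈ ℤ_{45} has no preimage. Hence ψ is not surjective.
Since ψ is not surjective, we find the least positive k with ψ(k) = ψ(0): this means 20k ≡ 0 (mod 45), i.e. 45 ∣ 20k. Since gcd(20, 45) = 5, dividing through by 5 this holds exactly when 9 ∣ 4k, and as gcd(4, 9) = 1, exactly when 9 ∣ k.
The smallest positive such k is 9.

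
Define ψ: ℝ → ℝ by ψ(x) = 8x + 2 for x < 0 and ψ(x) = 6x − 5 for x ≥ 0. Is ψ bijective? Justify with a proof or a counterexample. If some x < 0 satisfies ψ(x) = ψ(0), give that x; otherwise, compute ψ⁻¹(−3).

Both pieces are strictly increasing (slopes 8 and 6), so each is injective on its own interval.
The left piece maps (−∞, 0) onto (−∞, 2); the right piece maps [0, ∞) onto [−5, ∞).
These images overlap. In particular ψ(0) = −5 (right piece), and solving 8x + 2 = −5 on the left piece gives x = −7/8 < 0.
So ψ(−7/8) = ψ(0) with −7/8 ≠ 0, and ψ is not injective, hence not bijective. This x = −7/8 is the requested value below 0.

-7/8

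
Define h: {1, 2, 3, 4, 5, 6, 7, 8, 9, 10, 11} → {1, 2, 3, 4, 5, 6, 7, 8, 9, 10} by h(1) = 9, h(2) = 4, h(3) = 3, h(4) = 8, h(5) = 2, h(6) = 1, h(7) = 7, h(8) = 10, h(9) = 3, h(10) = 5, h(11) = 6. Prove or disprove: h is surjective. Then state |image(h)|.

Every element of the codomain has a preimage: 1 = h(6), 2 = h(5), 3 = h(3), 4 = h(2), 5 = h(10), 6 = h(11), 7 = h(7), 8 = h(4), 9 = h(1), 10 = h(8).
Hence h is surjective.
The image of h is {1, 2, 3, 4, 5, 6, 7, 8, 9, 10}, which has 10 elements.

10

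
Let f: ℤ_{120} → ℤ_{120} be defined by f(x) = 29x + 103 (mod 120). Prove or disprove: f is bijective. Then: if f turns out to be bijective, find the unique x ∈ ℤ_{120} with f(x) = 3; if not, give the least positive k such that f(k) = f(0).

Recall: injectivity means: for all x_1, x_2 in the domain, f(x_1) = f(x_2) implies x_1 = x_2.
Suppose f(x_1) = f(x_2) in ℤ_{120}. Then 29x_1 + 103 ≡ 29x_2 + 103 (mod 120), therefore 29(x_1 − x_2) ≡ 0 (mod 120).
Since gcd(29, 120) = 1, 29 is invertible modulo 120, thus x_1 − x_2 ≡ 0 (mod 120), i.e. x_1 = x_2.
We now compute 29⁻¹ mod 120 explicitly. Euclid's algorithm: 120 = 4·29 + 4, 29 = 7·4 + 1; back-substituting gives 1 = 29·29 − 7·120, so 29⁻¹ ≡ 29 (mod 120).
Then y ↦ 29(y − 103) is a two-sided inverse to f, so every y ∈ ℤ_{120} has a preimage.
Thus f is bijective.
Since f is bijective, we compute f⁻¹(3): solve 29x + 103 ≡ 3 (mod 120), i.e. 29x ≡ 20 (mod 120).
Multiplying by 29⁻¹ = 29 gives x ≡ 29·20 = 580 = 4·120 + 100 ≡ 100 (mod 120).
Check: f(100) = 29·100 + 103 = 3003 = 25·120 + 3 ≡ 3 (mod 120).

100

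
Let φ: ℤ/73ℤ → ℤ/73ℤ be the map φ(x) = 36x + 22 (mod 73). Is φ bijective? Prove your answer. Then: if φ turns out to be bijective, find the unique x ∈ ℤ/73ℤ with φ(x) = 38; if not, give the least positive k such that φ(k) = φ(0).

Recall: φ is injective if φ(a) = φ(b) implies a = b.
If φ(a) = φ(b), then 36a ≡ 36b (mod 73). Because gcd(36, 73) = 1, we may cancel 36 to get a ≡ b (mod 73).
We now compute 36⁻¹ mod 73 explicitly. Euclid's algorithm: 73 = 2·36 + 1; back-substituting gives 1 = 71·36 − 35·73, so 36⁻¹ ≡ 71 (mod 73).
Then y ↦ 71(y − 22) is a two-sided inverse to φ, so every y ∈ ℤ/73ℤ has a preimage.
Thus φ is bijective.
Since φ is bijective, we find φ⁻¹(38): we need 36x ≡ 38 − 22 ≡ 16 (mod 73). Using 36⁻¹ = 71: x ≡ 71·16 = 1136 = 15·73 + 41, so x = 41.
Check: φ(41) = 36·41 + 22 = 1498 = 20·73 + 38 ≡ 38 (mod 73).

41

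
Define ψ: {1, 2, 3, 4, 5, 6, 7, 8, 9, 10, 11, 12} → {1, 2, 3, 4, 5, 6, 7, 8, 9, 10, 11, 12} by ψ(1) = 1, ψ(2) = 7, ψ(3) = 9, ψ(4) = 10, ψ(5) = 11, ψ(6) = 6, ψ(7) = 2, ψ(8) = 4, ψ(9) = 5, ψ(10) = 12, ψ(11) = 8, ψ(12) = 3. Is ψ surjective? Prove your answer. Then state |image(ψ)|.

12

Every element of the codomain has a preimage: 1 = ψ(1), 2 = ψ(7), 3 = ψ(12), 4 = ψ(8), 5 = ψ(9), 6 = ψ(6), 7 = ψ(2), 8 = ψ(11), 9 = ψ(3), 10 = ψ(4), 11 = ψ(5), 12 = ψ(10).
Thus ψ is surjective.
The image of ψ is {1, 2, 3, 4, 5, 6, 7, 8, 9, 10, 11, 12}, which has 12 elements.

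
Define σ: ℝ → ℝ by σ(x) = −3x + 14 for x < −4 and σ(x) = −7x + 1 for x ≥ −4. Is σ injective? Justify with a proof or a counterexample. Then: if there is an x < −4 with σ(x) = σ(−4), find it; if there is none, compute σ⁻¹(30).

Both pieces are strictly decreasing (slopes −3 and −7), so each is injective on its own interval.
The left piece maps (−∞, −4) onto (26, ∞); the right piece maps [−4, ∞) onto (−∞, 29].
These images overlap. In particular σ(−4) = 29 (right piece), and solving −3x + 14 = 29 on the left piece gives x = −5 < −4.
So σ(−5) = σ(−4) with −5 ≠ −4, and σ is not injective. This x = −5 is the requested value below −4.

-5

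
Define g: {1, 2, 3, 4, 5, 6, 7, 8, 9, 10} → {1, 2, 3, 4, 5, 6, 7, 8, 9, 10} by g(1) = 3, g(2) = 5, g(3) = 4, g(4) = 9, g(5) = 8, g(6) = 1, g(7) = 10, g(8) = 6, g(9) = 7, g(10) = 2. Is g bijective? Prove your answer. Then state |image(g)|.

10

The values 3, 5, 4, 9, 8, 1, 10, 6, 7, 2 are a permutation of {1, 2, 3, 4, 5, 6, 7, 8, 9, 10}: each element appears exactly once.
So g is injective and surjective, hence bijective.
The image of g is {1, 2, 3, 4, 5, 6, 7, 8, 9, 10}, which has 10 elements.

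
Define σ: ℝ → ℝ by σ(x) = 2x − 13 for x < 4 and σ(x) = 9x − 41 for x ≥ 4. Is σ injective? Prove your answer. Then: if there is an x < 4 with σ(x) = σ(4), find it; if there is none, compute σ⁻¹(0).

41/9

Both pieces are strictly increasing (slopes 2 and 9), so each is injective on its own interval.
The left piece maps (−∞, 4) onto (−∞, −5); the right piece maps [4, ∞) onto [−5, ∞).
These images are disjoint, so no value is attained by both pieces. Therefore σ is injective.
Because the two images are disjoint, no x < 4 has σ(x) = σ(4), so we compute σ⁻¹(0): 0 lies in [−5, ∞), so solve 9x − 41 = 0: x = (0 + 41)/9 = 41/9.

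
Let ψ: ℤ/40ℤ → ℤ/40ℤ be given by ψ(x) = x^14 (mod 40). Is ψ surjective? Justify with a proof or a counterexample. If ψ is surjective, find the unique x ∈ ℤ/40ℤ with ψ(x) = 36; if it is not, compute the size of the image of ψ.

6

ψ(4): Repeated squaring mod 40: 4^1 ≡ 4, 4^2 ≡ 4² = 16, 4^4 ≡ 16² = 256 ≡ 16, 4^8 ≡ 16² = 256 ≡ 16. Since 14 = 8 + 4 + 2, 4^14 ≡ 16·16·16: 16·16 = 256 ≡ 16, then 16·16 = 256 ≡ 16. So 4^14 ≡ 16 (mod 40).
ψ(6): Repeated squaring mod 40: 6^1 ≡ 6, 6^2 ≡ 6² = 36, 6^4 ≡ 36² = 1296 ≡ 16, 6^8 ≡ 16² = 256 ≡ 16. Since 14 = 8 + 4 + 2, 6^14 ≡ 16·16·36: 16·16 = 256 ≡ 16, then 16·36 = 576 ≡ 16. So 6^14 ≡ 16 (mod 40).
So ψ(4) = ψ(6) = 16 while 4 ≠ 6, hence ψ is not injective.
A non-injective map from the 40-element set ℤ/40ℤ to itself takes at most 39 distinct values, so it cannot be surjective. Therefore ψ is not surjective.
Since ψ is not surjective, we determine |image(ψ)|. Computing x^14 mod 40 for each x (by repeated squaring, reducing mod 40 at every step), the values ψ(0), ψ(1), …, ψ(39) are: 0, 1, 24, 9, 16, 25, 16, 9, 24, 1, 0, 1, 24, 9, 16, 25, 16, 9, 24, 1, 0, 1, 24, 9, 16, 25, 16, 9, 24, 1, 0, 1, 24, 9, 16, 25, 16, 9, 24, 1.
The distinct values are {0, 1, 9, 16, 24, 25}; there are 6 of them.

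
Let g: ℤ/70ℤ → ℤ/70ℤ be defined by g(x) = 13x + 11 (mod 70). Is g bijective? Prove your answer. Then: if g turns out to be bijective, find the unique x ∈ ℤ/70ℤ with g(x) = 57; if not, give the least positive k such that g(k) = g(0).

Suppose g(u) = g(v) in ℤ/70ℤ. Then 13u + 11 ≡ 13v + 11 (mod 70), thus 13(u − v) ≡ 0 (mod 70).
Since gcd(13, 70) = 1, 13 is invertible modulo 70, so u − v ≡ 0 (mod 70), i.e. u = v.
We now compute 13⁻¹ mod 70 explicitly. Euclid's algorithm: 70 = 5·13 + 5, 13 = 2·5 + 3, 5 = 1·3 + 2, 3 = 1·2 + 1; back-substituting gives 1 = 27·13 − 5·70, so 13⁻¹ ≡ 27 (mod 70).
For any y ∈ ℤ/70ℤ, x = 27(y − 11) mod 70 satisfies g(x) = 13·27(y − 11) + 11 ≡ y (since 13·27 ≡ 1 mod 70). So every y has a preimage.
So g is bijective.
Since g is bijective, we find g⁻¹(57): we need 13x ≡ 57 − 11 ≡ 46 (mod 70). Using 13⁻¹ = 27: x ≡ 27·46 = 1242 = 17·70 + 52, so x = 52.
Check: g(52) = 13·52 + 11 = 687 = 9·70 + 57 ≡ 57 (mod 70).

52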